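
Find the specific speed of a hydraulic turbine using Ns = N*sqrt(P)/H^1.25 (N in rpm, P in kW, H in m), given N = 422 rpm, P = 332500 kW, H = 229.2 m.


Ns = 422 * 332500^0.5 / 229.2^1.25 = 272.8601


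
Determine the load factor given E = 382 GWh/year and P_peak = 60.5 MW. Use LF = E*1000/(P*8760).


LF = 382 * 1000 / (60.5 * 8760) = 0.7208


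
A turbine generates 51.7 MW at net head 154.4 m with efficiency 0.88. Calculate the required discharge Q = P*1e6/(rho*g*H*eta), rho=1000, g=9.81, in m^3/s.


Q = 51.7 * 1e6 / (1000 * 9.81 * 154.4 * 0.88) = 38.7875 m^3/s


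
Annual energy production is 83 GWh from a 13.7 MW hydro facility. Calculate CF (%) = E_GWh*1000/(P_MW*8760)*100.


CF = 83 * 1000 / (13.7 * 8760) * 100 = 69.1598 %


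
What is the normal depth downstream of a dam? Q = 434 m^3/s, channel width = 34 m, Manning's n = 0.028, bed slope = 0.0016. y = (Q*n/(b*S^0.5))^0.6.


y = (434 * 0.028 / (34 * 0.0016^0.5))^0.6 = 3.7210 m


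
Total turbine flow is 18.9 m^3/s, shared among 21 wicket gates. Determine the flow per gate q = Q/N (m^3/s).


q = 18.9 / 21 = 0.9000 m^3/s


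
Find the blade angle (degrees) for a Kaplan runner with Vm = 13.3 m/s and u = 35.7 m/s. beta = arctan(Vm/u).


beta = arctan(13.3 / 35.7) = 20.4328 degrees


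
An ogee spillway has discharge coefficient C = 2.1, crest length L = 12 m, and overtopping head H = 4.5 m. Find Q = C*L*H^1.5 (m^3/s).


Q = 2.1 * 12 * 4.5^1.5 = 240.5577 m^3/s


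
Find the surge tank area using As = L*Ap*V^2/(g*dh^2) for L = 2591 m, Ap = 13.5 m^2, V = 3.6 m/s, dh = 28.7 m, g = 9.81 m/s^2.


As = 2591 * 13.5 * 3.6^2 / (9.81 * 28.7^2) = 56.1014 m^2


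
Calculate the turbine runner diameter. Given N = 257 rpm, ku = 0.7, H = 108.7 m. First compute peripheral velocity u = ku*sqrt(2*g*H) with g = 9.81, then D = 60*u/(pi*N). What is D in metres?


u = 0.7 * sqrt(2*9.81*108.7) = 32.3268 m/s
D = 60 * 32.3268 / (pi * 257) = 2.4023 m


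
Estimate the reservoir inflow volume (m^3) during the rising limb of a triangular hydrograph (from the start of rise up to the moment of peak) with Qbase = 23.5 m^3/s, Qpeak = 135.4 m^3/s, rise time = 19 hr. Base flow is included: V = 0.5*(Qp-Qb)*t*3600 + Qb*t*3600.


V = 0.5*(135.4 - 23.5)*19*3600 + 23.5*19*3600 = 5.4344e+06 m^3


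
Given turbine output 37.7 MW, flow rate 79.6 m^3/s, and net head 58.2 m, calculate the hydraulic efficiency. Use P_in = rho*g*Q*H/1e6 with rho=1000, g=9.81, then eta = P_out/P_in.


P_in = 1000 * 9.81 * 79.6 * 58.2 / 1e6 = 45.4470 MW
eta = 37.7 / 45.4470 = 0.8295


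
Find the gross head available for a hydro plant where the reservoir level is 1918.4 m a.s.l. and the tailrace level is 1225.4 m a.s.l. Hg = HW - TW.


Hg = 1918.4 - 1225.4 = 693.0000 m


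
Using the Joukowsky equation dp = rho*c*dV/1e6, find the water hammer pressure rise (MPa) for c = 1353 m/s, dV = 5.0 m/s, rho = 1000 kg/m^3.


dp = 1000 * 1353 * 5.0 / 1e6 = 6.7650 MPa


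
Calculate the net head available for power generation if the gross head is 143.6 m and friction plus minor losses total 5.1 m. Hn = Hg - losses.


Hn = 143.6 - 5.1 = 138.5000 m


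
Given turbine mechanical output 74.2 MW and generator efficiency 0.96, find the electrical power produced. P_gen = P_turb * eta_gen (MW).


P_gen = 74.2 * 0.96 = 71.2320 MW


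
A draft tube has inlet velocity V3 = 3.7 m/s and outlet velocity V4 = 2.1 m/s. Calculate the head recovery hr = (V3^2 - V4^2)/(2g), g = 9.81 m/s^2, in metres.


hr = (3.7^2 - 2.1^2) / (2*9.81) = 0.4730 m


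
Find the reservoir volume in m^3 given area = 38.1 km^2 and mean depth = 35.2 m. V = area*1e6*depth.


V = 38.1 * 1e6 * 35.2 = 1.3411e+09 m^3


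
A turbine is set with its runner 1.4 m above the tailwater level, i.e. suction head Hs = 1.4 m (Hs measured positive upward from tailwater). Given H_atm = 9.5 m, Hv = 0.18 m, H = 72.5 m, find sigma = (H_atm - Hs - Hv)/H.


sigma = (9.5 - 1.4 - 0.18) / 72.5 = 0.1092


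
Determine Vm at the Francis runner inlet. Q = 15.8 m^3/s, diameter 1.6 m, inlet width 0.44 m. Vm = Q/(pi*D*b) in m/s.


Vm = 15.8 / (pi * 1.6 * 0.44) = 7.1439 m/s


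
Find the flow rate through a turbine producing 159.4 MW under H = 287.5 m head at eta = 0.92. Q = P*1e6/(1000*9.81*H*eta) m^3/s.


Q = 159.4 * 1e6 / (1000 * 9.81 * 287.5 * 0.92) = 61.4319 m^3/s


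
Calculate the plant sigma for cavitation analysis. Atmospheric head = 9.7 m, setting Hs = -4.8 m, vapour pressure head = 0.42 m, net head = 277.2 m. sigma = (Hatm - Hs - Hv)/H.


sigma = (9.7 - (-4.8) - 0.42) / 277.2 = 0.0508


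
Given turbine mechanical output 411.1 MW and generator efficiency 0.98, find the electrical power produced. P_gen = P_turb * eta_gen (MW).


P_gen = 411.1 * 0.98 = 402.8780 MW


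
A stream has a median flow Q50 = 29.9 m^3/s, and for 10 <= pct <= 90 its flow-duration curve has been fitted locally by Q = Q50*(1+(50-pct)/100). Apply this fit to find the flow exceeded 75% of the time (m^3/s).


Q = 29.9 * (1 + (50 - 75)/100) = 22.4250 m^3/s


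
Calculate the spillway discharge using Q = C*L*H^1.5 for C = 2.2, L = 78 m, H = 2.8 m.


Q = 2.2 * 78 * 2.8^1.5 = 803.9968 m^3/s


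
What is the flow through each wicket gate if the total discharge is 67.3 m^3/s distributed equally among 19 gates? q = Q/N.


q = 67.3 / 19 = 3.5421 m^3/s


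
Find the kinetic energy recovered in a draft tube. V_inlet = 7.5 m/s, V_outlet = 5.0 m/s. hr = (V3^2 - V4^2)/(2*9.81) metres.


hr = (7.5^2 - 5.0^2) / (2*9.81) = 1.5928 m


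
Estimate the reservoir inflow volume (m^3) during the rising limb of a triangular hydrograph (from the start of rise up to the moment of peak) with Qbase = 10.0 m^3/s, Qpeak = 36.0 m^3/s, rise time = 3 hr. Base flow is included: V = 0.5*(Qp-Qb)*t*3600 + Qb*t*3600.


V = 0.5*(36.0 - 10.0)*3*3600 + 10.0*3*3600 = 248400.0000 m^3


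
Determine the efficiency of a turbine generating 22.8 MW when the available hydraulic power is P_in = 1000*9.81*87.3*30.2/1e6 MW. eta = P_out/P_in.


P_in = 1000 * 9.81 * 87.3 * 30.2 / 1e6 = 25.8637 MW
eta = 22.8 / 25.8637 = 0.8815


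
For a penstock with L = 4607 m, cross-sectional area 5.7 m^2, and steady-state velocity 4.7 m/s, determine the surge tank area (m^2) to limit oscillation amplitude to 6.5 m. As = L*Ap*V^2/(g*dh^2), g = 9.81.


As = 4607 * 5.7 * 4.7^2 / (9.81 * 6.5^2) = 1399.5650 m^2


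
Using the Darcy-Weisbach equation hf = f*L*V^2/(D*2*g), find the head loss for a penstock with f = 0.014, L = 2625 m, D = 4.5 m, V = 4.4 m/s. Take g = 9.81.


hf = 0.014 * 2625 * 4.4^2 / (4.5 * 2 * 9.81) = 8.0584 m


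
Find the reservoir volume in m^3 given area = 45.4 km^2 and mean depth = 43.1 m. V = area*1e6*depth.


V = 45.4 * 1e6 * 43.1 = 1.9567e+09 m^3


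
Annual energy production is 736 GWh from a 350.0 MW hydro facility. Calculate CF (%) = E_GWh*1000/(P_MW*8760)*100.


CF = 736 * 1000 / (350.0 * 8760) * 100 = 24.0052 %


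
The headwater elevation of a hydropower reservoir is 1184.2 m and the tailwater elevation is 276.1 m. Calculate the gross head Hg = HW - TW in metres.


Hg = 1184.2 - 276.1 = 908.1000 m


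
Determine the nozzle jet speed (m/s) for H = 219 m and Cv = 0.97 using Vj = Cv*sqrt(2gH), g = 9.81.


Vj = 0.97 * sqrt(2*9.81*219) = 63.5833 m/s


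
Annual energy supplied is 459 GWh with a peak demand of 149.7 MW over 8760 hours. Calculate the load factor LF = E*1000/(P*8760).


LF = 459 * 1000 / (149.7 * 8760) = 0.3500


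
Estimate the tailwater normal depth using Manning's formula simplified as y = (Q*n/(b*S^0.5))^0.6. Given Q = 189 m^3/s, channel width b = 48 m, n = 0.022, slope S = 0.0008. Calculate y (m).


y = (189 * 0.022 / (48 * 0.0008^0.5))^0.6 = 1.9573 m


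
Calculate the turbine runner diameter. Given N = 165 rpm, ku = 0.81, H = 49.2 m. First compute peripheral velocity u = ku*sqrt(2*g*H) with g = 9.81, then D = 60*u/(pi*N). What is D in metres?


u = 0.81 * sqrt(2*9.81*49.2) = 25.1662 m/s
D = 60 * 25.1662 / (pi * 165) = 2.9130 m


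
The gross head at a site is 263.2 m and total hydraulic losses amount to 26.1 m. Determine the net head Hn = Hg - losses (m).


Hn = 263.2 - 26.1 = 237.1000 m


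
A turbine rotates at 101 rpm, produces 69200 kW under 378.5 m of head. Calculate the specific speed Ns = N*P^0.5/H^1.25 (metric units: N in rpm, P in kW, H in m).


Ns = 101 * 69200^0.5 / 378.5^1.25 = 15.9145


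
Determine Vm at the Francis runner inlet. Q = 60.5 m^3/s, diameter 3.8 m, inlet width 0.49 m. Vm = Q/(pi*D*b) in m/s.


Vm = 60.5 / (pi * 3.8 * 0.49) = 10.3425 m/s


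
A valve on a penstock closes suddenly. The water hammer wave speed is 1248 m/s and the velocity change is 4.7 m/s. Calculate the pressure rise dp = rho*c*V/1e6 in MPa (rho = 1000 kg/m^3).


dp = 1000 * 1248 * 4.7 / 1e6 = 5.8656 MPa


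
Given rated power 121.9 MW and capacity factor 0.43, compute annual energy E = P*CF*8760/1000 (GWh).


E = 121.9 * 0.43 * 8760 / 1000 = 459.1729 GWh


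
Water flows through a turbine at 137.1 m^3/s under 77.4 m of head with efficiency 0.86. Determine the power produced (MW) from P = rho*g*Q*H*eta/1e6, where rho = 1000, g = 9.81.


P = 1000 * 9.81 * 137.1 * 77.4 * 0.86 / 1e6 = 89.5253 MW


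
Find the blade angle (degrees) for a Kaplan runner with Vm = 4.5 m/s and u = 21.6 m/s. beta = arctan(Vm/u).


beta = arctan(4.5 / 21.6) = 11.7683 degrees


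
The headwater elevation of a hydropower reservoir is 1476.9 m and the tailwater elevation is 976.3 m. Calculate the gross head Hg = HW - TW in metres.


Hg = 1476.9 - 976.3 = 500.6000 m


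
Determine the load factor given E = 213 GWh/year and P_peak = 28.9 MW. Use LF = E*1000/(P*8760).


LF = 213 * 1000 / (28.9 * 8760) = 0.8414


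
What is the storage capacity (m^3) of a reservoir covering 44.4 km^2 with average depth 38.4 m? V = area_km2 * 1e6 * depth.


V = 44.4 * 1e6 * 38.4 = 1.7050e+09 m^3


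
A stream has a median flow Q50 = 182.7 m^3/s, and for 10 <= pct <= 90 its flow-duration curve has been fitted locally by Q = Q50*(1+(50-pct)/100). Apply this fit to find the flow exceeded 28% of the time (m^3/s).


Q = 182.7 * (1 + (50 - 28)/100) = 222.8940 m^3/s


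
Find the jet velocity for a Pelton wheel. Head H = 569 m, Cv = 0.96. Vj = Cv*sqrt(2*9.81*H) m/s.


Vj = 0.96 * sqrt(2*9.81*569) = 101.4324 m/s


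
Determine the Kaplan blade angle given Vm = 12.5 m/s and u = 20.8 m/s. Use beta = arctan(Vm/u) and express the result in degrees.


beta = arctan(12.5 / 20.8) = 31.0042 degrees


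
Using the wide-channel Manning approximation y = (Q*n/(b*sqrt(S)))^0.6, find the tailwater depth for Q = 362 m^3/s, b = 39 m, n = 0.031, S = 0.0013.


y = (362 * 0.031 / (39 * 0.0013^0.5))^0.6 = 3.4771 m


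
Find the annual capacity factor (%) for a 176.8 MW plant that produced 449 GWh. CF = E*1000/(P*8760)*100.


CF = 449 * 1000 / (176.8 * 8760) * 100 = 28.9908 %


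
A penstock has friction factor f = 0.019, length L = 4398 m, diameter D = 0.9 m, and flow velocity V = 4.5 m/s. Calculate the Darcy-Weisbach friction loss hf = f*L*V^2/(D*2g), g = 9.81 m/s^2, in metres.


hf = 0.019 * 4398 * 4.5^2 / (0.9 * 2 * 9.81) = 95.8280 m


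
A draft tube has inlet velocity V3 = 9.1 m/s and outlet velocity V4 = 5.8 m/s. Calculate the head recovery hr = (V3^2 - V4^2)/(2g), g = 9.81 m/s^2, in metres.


hr = (9.1^2 - 5.8^2) / (2*9.81) = 2.5061 m


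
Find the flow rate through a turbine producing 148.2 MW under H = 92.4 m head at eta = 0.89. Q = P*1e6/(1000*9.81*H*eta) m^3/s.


Q = 148.2 * 1e6 / (1000 * 9.81 * 92.4 * 0.89) = 183.7034 m^3/s


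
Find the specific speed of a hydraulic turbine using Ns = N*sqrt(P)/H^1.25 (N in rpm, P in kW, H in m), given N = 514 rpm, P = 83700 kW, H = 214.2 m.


Ns = 514 * 83700^0.5 / 214.2^1.25 = 181.4686


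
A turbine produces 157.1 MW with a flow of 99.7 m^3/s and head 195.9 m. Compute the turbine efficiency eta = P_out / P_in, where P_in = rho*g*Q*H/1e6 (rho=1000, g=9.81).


P_in = 1000 * 9.81 * 99.7 * 195.9 / 1e6 = 191.6014 MW
eta = 157.1 / 191.6014 = 0.8199


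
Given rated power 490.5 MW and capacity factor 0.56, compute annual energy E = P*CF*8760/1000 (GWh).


E = 490.5 * 0.56 * 8760 / 1000 = 2406.1968 GWh


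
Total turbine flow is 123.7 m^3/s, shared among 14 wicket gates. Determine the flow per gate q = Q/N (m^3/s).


q = 123.7 / 14 = 8.8357 m^3/s


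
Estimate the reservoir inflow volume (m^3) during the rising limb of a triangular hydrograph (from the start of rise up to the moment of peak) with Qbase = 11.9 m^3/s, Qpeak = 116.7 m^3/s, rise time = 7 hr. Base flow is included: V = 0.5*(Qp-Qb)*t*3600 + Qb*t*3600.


V = 0.5*(116.7 - 11.9)*7*3600 + 11.9*7*3600 = 1.6204e+06 m^3


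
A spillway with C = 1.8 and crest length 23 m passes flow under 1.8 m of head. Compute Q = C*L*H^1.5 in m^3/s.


Q = 1.8 * 23 * 1.8^1.5 = 99.9791 m^3/s


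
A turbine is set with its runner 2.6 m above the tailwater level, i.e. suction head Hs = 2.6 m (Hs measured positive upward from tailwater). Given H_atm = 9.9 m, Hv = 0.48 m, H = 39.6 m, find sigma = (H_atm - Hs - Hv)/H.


sigma = (9.9 - 2.6 - 0.48) / 39.6 = 0.1722


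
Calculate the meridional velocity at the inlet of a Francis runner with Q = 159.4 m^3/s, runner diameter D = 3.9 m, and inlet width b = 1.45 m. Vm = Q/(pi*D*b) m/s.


Vm = 159.4 / (pi * 3.9 * 1.45) = 8.9723 m/s


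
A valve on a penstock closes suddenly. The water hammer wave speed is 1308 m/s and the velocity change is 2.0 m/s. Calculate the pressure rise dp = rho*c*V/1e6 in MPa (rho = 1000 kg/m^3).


dp = 1000 * 1308 * 2.0 / 1e6 = 2.6160 MPa


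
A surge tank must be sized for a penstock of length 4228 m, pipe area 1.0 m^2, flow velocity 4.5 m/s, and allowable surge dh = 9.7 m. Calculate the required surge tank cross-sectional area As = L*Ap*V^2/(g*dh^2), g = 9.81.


As = 4228 * 1.0 * 4.5^2 / (9.81 * 9.7^2) = 92.7572 m^2


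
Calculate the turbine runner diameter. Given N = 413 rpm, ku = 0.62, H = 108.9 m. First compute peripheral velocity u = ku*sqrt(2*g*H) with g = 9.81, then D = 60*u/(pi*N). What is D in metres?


u = 0.62 * sqrt(2*9.81*108.9) = 28.6586 m/s
D = 60 * 28.6586 / (pi * 413) = 1.3253 m


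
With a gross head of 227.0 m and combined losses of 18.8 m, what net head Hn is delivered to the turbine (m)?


Hn = 227.0 - 18.8 = 208.2000 m


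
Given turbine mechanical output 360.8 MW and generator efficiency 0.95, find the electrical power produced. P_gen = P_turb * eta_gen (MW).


P_gen = 360.8 * 0.95 = 342.7600 MW


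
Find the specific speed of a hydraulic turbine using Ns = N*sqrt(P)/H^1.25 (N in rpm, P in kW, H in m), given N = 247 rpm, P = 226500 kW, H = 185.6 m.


Ns = 247 * 226500^0.5 / 185.6^1.25 = 171.5966


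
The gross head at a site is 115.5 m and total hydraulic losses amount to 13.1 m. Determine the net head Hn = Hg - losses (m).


Hn = 115.5 - 13.1 = 102.4000 m


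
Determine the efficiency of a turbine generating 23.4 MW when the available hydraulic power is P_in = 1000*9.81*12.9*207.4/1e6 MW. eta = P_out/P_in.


P_in = 1000 * 9.81 * 12.9 * 207.4 / 1e6 = 26.2463 MW
eta = 23.4 / 26.2463 = 0.8916


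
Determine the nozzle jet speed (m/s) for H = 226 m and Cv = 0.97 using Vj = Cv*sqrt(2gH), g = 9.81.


Vj = 0.97 * sqrt(2*9.81*226) = 64.5915 m/s


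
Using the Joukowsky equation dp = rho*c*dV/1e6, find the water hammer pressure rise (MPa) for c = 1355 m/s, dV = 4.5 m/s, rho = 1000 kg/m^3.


dp = 1000 * 1355 * 4.5 / 1e6 = 6.0975 MPa


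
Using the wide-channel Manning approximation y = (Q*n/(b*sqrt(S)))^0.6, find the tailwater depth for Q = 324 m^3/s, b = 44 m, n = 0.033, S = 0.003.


y = (324 * 0.033 / (44 * 0.003^0.5))^0.6 = 2.4447 m


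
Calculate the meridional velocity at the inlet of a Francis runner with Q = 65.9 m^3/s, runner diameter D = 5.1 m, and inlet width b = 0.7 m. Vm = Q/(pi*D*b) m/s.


Vm = 65.9 / (pi * 5.1 * 0.7) = 5.8758 m/s


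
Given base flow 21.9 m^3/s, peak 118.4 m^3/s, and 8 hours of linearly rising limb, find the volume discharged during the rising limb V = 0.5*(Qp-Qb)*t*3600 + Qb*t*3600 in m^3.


V = 0.5*(118.4 - 21.9)*8*3600 + 21.9*8*3600 = 2.0203e+06 m^3


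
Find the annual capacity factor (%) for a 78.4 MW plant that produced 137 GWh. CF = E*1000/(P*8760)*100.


CF = 137 * 1000 / (78.4 * 8760) * 100 = 19.9480 %


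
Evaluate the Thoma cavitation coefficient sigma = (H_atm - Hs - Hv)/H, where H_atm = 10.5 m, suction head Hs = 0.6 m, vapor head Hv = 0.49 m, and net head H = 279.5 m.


sigma = (10.5 - 0.6 - 0.49) / 279.5 = 0.0337


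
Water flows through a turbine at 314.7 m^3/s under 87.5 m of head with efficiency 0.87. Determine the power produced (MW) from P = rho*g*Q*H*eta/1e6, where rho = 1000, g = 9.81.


P = 1000 * 9.81 * 314.7 * 87.5 * 0.87 / 1e6 = 235.0136 MW


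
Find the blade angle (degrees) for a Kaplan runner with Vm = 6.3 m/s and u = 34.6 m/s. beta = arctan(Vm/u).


beta = arctan(6.3 / 34.6) = 10.3194 degrees


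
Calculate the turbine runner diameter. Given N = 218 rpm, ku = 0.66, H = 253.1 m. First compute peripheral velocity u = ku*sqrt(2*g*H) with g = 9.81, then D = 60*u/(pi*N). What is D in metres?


u = 0.66 * sqrt(2*9.81*253.1) = 46.5093 m/s
D = 60 * 46.5093 / (pi * 218) = 4.0746 m


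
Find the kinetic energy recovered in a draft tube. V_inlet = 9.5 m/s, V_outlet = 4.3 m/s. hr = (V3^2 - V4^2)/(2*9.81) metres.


hr = (9.5^2 - 4.3^2) / (2*9.81) = 3.6575 m


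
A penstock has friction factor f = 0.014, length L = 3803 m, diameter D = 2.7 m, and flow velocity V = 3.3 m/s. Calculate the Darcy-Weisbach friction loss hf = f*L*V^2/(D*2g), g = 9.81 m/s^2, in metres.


hf = 0.014 * 3803 * 3.3^2 / (2.7 * 2 * 9.81) = 10.9451 m


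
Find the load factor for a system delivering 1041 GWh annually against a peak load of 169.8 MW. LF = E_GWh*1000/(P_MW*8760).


LF = 1041 * 1000 / (169.8 * 8760) = 0.6999


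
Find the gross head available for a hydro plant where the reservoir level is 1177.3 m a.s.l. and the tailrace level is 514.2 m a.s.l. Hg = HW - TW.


Hg = 1177.3 - 514.2 = 663.1000 m


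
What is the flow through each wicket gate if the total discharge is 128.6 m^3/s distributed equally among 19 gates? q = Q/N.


q = 128.6 / 19 = 6.7684 m^3/s


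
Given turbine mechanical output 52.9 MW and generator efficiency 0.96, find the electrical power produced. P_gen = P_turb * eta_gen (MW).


P_gen = 52.9 * 0.96 = 50.7840 MW


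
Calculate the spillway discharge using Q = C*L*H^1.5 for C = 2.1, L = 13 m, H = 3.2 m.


Q = 2.1 * 13 * 3.2^1.5 = 156.2743 m^3/s


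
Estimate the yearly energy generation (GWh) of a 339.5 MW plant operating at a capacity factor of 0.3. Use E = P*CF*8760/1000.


E = 339.5 * 0.3 * 8760 / 1000 = 892.2060 GWh


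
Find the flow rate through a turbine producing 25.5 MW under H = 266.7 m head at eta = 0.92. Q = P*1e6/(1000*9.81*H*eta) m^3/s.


Q = 25.5 * 1e6 / (1000 * 9.81 * 266.7 * 0.92) = 10.5940 m^3/s


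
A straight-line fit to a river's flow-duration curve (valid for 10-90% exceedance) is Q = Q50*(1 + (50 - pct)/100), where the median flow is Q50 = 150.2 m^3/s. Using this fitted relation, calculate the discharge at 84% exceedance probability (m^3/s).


Q = 150.2 * (1 + (50 - 84)/100) = 99.1320 m^3/s


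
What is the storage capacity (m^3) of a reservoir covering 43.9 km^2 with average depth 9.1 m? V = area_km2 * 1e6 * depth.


V = 43.9 * 1e6 * 9.1 = 3.9949e+08 m^3


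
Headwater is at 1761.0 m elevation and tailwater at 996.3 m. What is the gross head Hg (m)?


Hg = 1761.0 - 996.3 = 764.7000 m


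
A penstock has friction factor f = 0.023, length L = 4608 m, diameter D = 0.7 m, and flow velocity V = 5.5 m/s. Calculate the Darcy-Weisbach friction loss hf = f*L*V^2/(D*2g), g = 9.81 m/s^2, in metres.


hf = 0.023 * 4608 * 5.5^2 / (0.7 * 2 * 9.81) = 233.4364 m


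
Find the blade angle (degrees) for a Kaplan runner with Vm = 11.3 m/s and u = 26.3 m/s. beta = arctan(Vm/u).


beta = arctan(11.3 / 26.3) = 23.2512 degrees


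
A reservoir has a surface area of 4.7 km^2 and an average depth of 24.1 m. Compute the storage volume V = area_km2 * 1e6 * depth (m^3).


V = 4.7 * 1e6 * 24.1 = 1.1327e+08 m^3


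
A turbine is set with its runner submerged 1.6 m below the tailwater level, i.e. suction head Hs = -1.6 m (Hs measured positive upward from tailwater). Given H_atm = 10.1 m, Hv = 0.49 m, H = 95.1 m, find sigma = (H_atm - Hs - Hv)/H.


sigma = (10.1 - (-1.6) - 0.49) / 95.1 = 0.1179


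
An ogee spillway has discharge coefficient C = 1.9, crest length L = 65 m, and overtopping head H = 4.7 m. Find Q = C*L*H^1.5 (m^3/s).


Q = 1.9 * 65 * 4.7^1.5 = 1258.3856 m^3/s


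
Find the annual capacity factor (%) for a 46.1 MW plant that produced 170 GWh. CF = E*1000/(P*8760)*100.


CF = 170 * 1000 / (46.1 * 8760) * 100 = 42.0963 %


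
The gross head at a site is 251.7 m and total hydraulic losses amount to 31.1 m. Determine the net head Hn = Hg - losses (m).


Hn = 251.7 - 31.1 = 220.6000 m


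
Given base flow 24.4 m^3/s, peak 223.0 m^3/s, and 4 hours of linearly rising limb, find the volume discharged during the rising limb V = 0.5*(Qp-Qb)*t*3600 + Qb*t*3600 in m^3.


V = 0.5*(223.0 - 24.4)*4*3600 + 24.4*4*3600 = 1.7813e+06 m^3


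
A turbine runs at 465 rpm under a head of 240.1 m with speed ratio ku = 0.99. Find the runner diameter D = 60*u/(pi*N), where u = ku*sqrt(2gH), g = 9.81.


u = 0.99 * sqrt(2*9.81*240.1) = 67.9486 m/s
D = 60 * 67.9486 / (pi * 465) = 2.7908 m


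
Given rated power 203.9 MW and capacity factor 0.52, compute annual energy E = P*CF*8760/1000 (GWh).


E = 203.9 * 0.52 * 8760 / 1000 = 928.8053 GWh


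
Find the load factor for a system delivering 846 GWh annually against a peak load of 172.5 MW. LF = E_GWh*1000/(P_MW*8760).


LF = 846 * 1000 / (172.5 * 8760) = 0.5599


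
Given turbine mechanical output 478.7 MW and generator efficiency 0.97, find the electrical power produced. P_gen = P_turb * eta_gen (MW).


P_gen = 478.7 * 0.97 = 464.3390 MW


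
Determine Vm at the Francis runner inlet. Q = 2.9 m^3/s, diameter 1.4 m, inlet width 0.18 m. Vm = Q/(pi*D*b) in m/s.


Vm = 2.9 / (pi * 1.4 * 0.18) = 3.6631 m/s


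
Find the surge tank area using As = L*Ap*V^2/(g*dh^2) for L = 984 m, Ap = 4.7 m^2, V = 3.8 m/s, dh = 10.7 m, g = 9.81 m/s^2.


As = 984 * 4.7 * 3.8^2 / (9.81 * 10.7^2) = 59.4598 m^2


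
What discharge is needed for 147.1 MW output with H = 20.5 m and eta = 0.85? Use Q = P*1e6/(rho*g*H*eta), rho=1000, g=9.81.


Q = 147.1 * 1e6 / (1000 * 9.81 * 20.5 * 0.85) = 860.5396 m^3/s


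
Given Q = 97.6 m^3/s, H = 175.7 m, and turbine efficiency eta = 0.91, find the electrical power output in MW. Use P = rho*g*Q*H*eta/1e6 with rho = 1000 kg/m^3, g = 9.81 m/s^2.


P = 1000 * 9.81 * 97.6 * 175.7 * 0.91 / 1e6 = 153.0848 MW


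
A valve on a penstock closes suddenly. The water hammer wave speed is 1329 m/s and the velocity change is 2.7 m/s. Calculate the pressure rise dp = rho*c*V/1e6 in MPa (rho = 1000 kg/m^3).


dp = 1000 * 1329 * 2.7 / 1e6 = 3.5883 MPa


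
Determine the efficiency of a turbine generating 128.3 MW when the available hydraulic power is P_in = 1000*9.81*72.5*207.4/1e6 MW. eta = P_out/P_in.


P_in = 1000 * 9.81 * 72.5 * 207.4 / 1e6 = 147.5081 MW
eta = 128.3 / 147.5081 = 0.8698


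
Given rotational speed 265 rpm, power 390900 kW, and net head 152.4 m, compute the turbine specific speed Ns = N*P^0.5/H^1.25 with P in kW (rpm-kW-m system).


Ns = 265 * 390900^0.5 / 152.4^1.25 = 309.4194


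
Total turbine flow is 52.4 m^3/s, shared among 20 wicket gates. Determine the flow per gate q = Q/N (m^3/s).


q = 52.4 / 20 = 2.6200 m^3/s


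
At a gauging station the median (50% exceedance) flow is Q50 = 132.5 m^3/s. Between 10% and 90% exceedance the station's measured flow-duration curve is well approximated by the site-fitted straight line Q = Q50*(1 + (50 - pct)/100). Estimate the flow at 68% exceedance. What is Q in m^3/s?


Q = 132.5 * (1 + (50 - 68)/100) = 108.6500 m^3/s


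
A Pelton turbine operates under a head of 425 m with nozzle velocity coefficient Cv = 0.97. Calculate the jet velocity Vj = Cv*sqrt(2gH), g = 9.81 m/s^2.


Vj = 0.97 * sqrt(2*9.81*425) = 88.5759 m/s


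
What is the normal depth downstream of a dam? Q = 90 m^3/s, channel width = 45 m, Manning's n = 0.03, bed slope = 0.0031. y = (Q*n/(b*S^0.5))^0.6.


y = (90 * 0.03 / (45 * 0.0031^0.5))^0.6 = 1.0459 m


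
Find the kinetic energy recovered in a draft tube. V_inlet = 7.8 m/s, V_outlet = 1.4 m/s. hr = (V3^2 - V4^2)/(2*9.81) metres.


hr = (7.8^2 - 1.4^2) / (2*9.81) = 3.0010 m


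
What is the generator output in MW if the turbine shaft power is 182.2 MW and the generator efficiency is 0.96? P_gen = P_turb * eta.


P_gen = 182.2 * 0.96 = 174.9120 MW


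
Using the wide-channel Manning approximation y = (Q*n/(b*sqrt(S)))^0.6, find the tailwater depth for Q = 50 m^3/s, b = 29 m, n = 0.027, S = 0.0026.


y = (50 * 0.027 / (29 * 0.0026^0.5))^0.6 = 0.9468 m


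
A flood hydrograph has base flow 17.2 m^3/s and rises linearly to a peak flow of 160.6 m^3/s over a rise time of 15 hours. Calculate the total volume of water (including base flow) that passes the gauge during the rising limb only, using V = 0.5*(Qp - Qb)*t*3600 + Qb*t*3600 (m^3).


V = 0.5*(160.6 - 17.2)*15*3600 + 17.2*15*3600 = 4.8006e+06 m^3


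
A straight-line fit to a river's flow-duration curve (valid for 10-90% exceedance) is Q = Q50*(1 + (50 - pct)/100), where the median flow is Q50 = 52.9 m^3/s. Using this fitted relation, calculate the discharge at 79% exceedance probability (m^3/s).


Q = 52.9 * (1 + (50 - 79)/100) = 37.5590 m^3/s


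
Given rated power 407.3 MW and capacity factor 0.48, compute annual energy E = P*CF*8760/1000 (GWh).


E = 407.3 * 0.48 * 8760 / 1000 = 1712.6150 GWh


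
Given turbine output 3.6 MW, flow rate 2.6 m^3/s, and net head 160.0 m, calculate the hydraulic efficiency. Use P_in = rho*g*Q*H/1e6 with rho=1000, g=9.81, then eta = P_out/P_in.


P_in = 1000 * 9.81 * 2.6 * 160.0 / 1e6 = 4.0810 MW
eta = 3.6 / 4.0810 = 0.8821


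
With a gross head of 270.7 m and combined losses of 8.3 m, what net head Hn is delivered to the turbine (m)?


Hn = 270.7 - 8.3 = 262.4000 m


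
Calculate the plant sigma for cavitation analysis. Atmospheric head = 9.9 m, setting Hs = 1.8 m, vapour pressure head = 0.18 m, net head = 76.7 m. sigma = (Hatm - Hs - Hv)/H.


sigma = (9.9 - 1.8 - 0.18) / 76.7 = 0.1033


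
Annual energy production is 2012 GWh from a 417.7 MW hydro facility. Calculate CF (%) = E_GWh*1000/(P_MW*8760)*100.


CF = 2012 * 1000 / (417.7 * 8760) * 100 = 54.9869 %


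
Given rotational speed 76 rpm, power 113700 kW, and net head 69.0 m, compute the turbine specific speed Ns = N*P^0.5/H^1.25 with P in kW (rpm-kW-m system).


Ns = 76 * 113700^0.5 / 69.0^1.25 = 128.8643


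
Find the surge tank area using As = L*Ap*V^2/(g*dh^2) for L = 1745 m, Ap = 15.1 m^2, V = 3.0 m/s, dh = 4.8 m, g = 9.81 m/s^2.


As = 1745 * 15.1 * 3.0^2 / (9.81 * 4.8^2) = 1049.2124 m^2


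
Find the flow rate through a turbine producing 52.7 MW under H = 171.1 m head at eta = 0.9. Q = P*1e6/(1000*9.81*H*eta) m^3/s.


Q = 52.7 * 1e6 / (1000 * 9.81 * 171.1 * 0.9) = 34.8858 m^3/s


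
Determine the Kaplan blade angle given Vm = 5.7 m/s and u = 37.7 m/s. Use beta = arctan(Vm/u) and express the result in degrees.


beta = arctan(5.7 / 37.7) = 8.5976 degrees


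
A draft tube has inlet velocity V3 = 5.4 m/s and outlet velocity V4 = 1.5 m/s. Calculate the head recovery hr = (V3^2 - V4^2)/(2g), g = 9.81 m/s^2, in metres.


hr = (5.4^2 - 1.5^2) / (2*9.81) = 1.3716 m


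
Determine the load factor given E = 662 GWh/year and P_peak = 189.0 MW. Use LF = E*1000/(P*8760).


LF = 662 * 1000 / (189.0 * 8760) = 0.3998


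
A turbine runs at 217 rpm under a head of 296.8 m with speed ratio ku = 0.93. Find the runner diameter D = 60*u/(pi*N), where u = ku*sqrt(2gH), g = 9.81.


u = 0.93 * sqrt(2*9.81*296.8) = 70.9683 m/s
D = 60 * 70.9683 / (pi * 217) = 6.2461 m


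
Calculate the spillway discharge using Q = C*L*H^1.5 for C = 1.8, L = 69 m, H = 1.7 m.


Q = 1.8 * 69 * 1.7^1.5 = 275.2929 m^3/s


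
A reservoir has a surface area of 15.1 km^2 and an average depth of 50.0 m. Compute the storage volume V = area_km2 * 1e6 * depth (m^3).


V = 15.1 * 1e6 * 50.0 = 7.5500e+08 m^3


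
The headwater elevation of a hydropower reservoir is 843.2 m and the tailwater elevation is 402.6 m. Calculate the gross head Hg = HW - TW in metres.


Hg = 843.2 - 402.6 = 440.6000 m


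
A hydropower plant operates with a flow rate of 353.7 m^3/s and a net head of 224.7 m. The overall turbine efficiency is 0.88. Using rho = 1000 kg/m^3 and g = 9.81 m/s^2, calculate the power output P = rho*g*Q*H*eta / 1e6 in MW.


P = 1000 * 9.81 * 353.7 * 224.7 * 0.88 / 1e6 = 686.1038 MW


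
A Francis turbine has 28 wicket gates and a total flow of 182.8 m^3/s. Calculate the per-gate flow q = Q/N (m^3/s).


q = 182.8 / 28 = 6.5286 m^3/s


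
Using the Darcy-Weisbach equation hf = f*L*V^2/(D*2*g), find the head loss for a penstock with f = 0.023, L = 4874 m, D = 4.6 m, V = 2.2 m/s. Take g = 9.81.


hf = 0.023 * 4874 * 2.2^2 / (4.6 * 2 * 9.81) = 6.0118 m


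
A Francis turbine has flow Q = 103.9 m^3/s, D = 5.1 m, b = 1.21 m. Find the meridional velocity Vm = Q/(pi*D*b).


Vm = 103.9 / (pi * 5.1 * 1.21) = 5.3593 m/s


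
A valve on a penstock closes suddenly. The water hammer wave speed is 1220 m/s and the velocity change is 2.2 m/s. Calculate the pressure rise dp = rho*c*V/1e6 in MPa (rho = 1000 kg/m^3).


dp = 1000 * 1220 * 2.2 / 1e6 = 2.6840 MPa


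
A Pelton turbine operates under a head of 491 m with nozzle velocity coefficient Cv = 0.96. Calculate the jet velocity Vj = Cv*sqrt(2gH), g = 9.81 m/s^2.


Vj = 0.96 * sqrt(2*9.81*491) = 94.2240 m/s


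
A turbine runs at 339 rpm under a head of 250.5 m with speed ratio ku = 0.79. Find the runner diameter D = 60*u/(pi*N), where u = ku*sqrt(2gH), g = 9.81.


u = 0.79 * sqrt(2*9.81*250.5) = 55.3835 m/s
D = 60 * 55.3835 / (pi * 339) = 3.1202 m


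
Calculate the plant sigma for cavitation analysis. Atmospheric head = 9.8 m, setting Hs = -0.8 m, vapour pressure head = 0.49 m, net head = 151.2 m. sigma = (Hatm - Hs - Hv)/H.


sigma = (9.8 - (-0.8) - 0.49) / 151.2 = 0.0669


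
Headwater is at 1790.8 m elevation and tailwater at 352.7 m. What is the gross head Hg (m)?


Hg = 1790.8 - 352.7 = 1438.1000 m


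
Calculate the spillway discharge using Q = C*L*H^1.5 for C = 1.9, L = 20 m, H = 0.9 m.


Q = 1.9 * 20 * 0.9^1.5 = 32.4450 m^3/s


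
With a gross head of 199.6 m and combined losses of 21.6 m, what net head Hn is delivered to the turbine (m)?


Hn = 199.6 - 21.6 = 178.0000 m


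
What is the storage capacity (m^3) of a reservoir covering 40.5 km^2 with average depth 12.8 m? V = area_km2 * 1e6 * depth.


V = 40.5 * 1e6 * 12.8 = 5.1840e+08 m^3


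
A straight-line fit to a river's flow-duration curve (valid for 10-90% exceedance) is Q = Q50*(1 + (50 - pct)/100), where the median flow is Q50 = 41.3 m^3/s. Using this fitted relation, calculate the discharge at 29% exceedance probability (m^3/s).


Q = 41.3 * (1 + (50 - 29)/100) = 49.9730 m^3/s


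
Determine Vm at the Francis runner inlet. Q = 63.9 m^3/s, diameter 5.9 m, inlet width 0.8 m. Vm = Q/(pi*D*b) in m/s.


Vm = 63.9 / (pi * 5.9 * 0.8) = 4.3093 m/s


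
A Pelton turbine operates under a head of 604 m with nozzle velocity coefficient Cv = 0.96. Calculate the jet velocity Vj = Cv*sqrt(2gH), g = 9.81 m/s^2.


Vj = 0.96 * sqrt(2*9.81*604) = 104.5055 m/s


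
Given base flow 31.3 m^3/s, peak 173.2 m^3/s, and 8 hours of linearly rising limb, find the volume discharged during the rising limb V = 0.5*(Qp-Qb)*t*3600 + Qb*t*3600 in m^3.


V = 0.5*(173.2 - 31.3)*8*3600 + 31.3*8*3600 = 2.9448e+06 m^3


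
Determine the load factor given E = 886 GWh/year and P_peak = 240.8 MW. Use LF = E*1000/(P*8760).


LF = 886 * 1000 / (240.8 * 8760) = 0.4200


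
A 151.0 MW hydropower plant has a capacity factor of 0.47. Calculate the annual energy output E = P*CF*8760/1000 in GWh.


E = 151.0 * 0.47 * 8760 / 1000 = 621.6972 GWh


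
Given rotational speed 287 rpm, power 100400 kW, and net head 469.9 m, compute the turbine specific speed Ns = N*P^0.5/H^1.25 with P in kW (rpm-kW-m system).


Ns = 287 * 100400^0.5 / 469.9^1.25 = 41.5664


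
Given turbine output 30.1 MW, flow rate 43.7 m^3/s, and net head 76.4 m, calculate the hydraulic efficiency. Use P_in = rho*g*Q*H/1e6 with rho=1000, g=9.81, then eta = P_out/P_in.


P_in = 1000 * 9.81 * 43.7 * 76.4 / 1e6 = 32.7525 MW
eta = 30.1 / 32.7525 = 0.9190


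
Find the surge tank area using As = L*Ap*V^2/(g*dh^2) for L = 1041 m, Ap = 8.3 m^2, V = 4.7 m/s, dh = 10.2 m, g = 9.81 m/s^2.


As = 1041 * 8.3 * 4.7^2 / (9.81 * 10.2^2) = 187.0058 m^2


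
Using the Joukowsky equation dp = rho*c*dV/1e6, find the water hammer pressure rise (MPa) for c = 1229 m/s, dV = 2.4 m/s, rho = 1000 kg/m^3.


dp = 1000 * 1229 * 2.4 / 1e6 = 2.9496 MPa


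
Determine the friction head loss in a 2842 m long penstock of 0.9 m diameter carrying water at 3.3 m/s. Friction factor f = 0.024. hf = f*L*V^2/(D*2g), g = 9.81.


hf = 0.024 * 2842 * 3.3^2 / (0.9 * 2 * 9.81) = 42.0651 m


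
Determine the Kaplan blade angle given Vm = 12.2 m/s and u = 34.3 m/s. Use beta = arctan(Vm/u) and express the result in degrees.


beta = arctan(12.2 / 34.3) = 19.5797 degrees


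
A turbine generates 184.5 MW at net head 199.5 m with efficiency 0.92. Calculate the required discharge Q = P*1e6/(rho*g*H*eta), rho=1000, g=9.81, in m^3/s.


Q = 184.5 * 1e6 / (1000 * 9.81 * 199.5 * 0.92) = 102.4700 m^3/s


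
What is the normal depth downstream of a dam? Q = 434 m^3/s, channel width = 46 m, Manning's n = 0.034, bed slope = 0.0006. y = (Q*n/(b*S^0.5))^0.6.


y = (434 * 0.034 / (46 * 0.0006^0.5))^0.6 = 4.6804 m


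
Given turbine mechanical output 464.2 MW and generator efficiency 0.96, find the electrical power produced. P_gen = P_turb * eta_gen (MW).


P_gen = 464.2 * 0.96 = 445.6320 MW


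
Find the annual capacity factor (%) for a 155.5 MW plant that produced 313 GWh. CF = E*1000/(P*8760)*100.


CF = 313 * 1000 / (155.5 * 8760) * 100 = 22.9779 %


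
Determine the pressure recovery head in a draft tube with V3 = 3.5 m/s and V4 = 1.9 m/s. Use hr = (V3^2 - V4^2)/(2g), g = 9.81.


hr = (3.5^2 - 1.9^2) / (2*9.81) = 0.4404 m


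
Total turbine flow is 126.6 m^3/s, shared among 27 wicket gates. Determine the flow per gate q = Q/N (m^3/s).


q = 126.6 / 27 = 4.6889 m^3/s


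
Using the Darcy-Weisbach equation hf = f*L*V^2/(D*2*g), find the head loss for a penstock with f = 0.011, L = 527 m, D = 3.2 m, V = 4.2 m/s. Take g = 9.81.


hf = 0.011 * 527 * 4.2^2 / (3.2 * 2 * 9.81) = 1.6287 m


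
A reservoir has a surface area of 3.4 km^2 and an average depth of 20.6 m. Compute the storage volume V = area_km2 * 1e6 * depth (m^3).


V = 3.4 * 1e6 * 20.6 = 7.0040e+07 m^3


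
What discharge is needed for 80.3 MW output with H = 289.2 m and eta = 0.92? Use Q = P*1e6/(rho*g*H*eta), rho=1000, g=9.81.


Q = 80.3 * 1e6 / (1000 * 9.81 * 289.2 * 0.92) = 30.7652 m^3/s


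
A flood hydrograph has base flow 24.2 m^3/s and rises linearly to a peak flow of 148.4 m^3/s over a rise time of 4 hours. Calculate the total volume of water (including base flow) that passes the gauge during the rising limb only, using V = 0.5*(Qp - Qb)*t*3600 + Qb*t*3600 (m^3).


V = 0.5*(148.4 - 24.2)*4*3600 + 24.2*4*3600 = 1.2427e+06 m^3


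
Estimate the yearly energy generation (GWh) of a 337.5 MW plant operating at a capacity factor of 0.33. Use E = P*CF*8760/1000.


E = 337.5 * 0.33 * 8760 / 1000 = 975.6450 GWh


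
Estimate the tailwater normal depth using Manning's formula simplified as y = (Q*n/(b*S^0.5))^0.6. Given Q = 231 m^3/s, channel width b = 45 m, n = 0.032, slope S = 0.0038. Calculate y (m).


y = (231 * 0.032 / (45 * 0.0038^0.5))^0.6 = 1.8005 m


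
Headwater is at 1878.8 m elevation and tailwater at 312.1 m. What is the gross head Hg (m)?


Hg = 1878.8 - 312.1 = 1566.7000 m


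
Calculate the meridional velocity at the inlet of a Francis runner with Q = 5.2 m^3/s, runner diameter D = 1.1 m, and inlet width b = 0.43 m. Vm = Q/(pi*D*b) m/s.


Vm = 5.2 / (pi * 1.1 * 0.43) = 3.4994 m/s


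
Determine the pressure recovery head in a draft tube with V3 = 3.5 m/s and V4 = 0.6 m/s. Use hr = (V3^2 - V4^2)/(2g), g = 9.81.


hr = (3.5^2 - 0.6^2) / (2*9.81) = 0.6060 m


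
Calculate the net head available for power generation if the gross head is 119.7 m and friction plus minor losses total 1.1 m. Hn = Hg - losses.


Hn = 119.7 - 1.1 = 118.6000 m


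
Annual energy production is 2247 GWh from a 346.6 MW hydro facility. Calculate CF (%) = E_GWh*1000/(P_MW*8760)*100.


CF = 2247 * 1000 / (346.6 * 8760) * 100 = 74.0066 %


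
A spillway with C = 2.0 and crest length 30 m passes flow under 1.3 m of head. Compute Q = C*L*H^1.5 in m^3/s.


Q = 2.0 * 30 * 1.3^1.5 = 88.9337 m^3/s


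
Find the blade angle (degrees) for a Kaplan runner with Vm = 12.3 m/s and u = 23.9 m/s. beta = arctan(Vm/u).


beta = arctan(12.3 / 23.9) = 27.2324 degrees


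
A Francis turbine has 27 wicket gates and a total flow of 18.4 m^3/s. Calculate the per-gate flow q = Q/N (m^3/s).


q = 18.4 / 27 = 0.6815 m^3/s


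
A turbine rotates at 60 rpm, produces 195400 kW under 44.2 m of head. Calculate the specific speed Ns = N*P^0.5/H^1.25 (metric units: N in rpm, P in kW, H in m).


Ns = 60 * 195400^0.5 / 44.2^1.25 = 232.7211


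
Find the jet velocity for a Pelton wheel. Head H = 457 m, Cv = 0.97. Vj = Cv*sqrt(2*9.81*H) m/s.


Vj = 0.97 * sqrt(2*9.81*457) = 91.8500 m/s


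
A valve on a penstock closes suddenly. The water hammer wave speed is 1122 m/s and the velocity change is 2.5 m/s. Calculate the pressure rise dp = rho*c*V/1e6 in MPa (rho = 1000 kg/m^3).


dp = 1000 * 1122 * 2.5 / 1e6 = 2.8050 MPa


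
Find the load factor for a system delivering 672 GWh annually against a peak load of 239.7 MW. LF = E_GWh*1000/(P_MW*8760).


LF = 672 * 1000 / (239.7 * 8760) = 0.3200


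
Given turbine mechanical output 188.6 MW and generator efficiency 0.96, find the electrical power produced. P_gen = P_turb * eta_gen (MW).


P_gen = 188.6 * 0.96 = 181.0560 MW


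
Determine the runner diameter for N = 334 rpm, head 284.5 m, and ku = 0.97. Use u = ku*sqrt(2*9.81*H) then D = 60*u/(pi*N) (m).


u = 0.97 * sqrt(2*9.81*284.5) = 72.4707 m/s
D = 60 * 72.4707 / (pi * 334) = 4.1440 m


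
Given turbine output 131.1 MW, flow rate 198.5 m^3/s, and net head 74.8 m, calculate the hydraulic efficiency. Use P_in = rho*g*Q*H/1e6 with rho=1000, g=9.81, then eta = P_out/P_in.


P_in = 1000 * 9.81 * 198.5 * 74.8 / 1e6 = 145.6569 MW
eta = 131.1 / 145.6569 = 0.9001


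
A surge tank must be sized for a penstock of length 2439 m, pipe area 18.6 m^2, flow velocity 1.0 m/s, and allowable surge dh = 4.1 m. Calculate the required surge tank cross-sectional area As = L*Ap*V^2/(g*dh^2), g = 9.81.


As = 2439 * 18.6 * 1.0^2 / (9.81 * 4.1^2) = 275.0984 m^2


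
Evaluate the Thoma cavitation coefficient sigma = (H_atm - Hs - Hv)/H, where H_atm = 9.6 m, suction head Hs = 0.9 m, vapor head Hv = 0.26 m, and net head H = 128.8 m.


sigma = (9.6 - 0.9 - 0.26) / 128.8 = 0.0655
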